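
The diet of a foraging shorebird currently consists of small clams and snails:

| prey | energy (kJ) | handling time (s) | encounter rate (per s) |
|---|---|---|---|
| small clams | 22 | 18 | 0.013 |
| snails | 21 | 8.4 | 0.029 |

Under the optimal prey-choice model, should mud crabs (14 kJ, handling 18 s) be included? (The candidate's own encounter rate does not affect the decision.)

Yes

On small clams and snails alone, R = ΣλE/(1+Σλh) = 0.895/1.478 = 0.6057 kJ/s.
Profitability of mud crabs: 14/18 = 0.7778 kJ/s.
0.7778 > 0.6057, so adding mud crabs raises the average — include it.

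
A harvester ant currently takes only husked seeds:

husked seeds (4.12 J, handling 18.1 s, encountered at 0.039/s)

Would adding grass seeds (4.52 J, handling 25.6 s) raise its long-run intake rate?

On husked seeds alone, R = ΣλE/(1+Σλh) = 0.1607/1.706 = 0.09419 J/s.
grass seeds: E/h = 4.52/25.6 = 0.1766 J/s.
0.1766 > 0.09419, so adding grass seeds raises the average — include it.

Yes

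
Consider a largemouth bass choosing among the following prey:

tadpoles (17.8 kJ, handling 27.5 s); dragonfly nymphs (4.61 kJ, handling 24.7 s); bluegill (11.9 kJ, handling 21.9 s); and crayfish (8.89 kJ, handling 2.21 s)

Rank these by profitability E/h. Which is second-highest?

tadpoles

In descending order of E/h:
crayfish: 8.89/2.21 = 4.02 kJ/s
tadpoles: 17.8/27.5 = 0.647 kJ/s
bluegill: 11.9/21.9 = 0.543 kJ/s
dragonfly nymphs: 4.61/24.7 = 0.187 kJ/s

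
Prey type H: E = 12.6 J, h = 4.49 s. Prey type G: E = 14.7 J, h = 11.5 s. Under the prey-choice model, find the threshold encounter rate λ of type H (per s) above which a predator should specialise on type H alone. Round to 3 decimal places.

The zero-one rule: include type G iff E₂/h₂ > λE₁/(1+λh₁). Equality gives the switch point.
λE₁h₂ = E₂ + λE₂h₁ ⇒ λ = E₂/(E₁h₂ − E₂h₁) = 14.7/(144.9 − 66) = 0.1863 per s.

0.186 per s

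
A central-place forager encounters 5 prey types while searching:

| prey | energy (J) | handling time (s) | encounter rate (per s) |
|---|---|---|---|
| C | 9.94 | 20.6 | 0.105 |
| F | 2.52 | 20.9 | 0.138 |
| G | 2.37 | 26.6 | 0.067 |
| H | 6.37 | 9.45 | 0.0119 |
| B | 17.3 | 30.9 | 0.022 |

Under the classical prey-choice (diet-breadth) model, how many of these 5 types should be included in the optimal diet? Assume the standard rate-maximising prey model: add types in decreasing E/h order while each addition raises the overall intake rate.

E/h in descending order: H 0.674, B 0.56, C 0.483, F 0.121, G 0.0891 J/s. The optimal diet is the largest prefix of this list for which every included type satisfies E_i/h_i > R on the types above it.
Rate on top 1: 0.06814. B: 0.56 > 0.06814 → include.
Rate on top 2: 0.2547. C: 0.483 > 0.2547 → include.
Rate on top 3: 0.3793. F: 0.121 < 0.3793 → exclude; stop.
Optimal diet: H, B, C — 3 of 5 types.

3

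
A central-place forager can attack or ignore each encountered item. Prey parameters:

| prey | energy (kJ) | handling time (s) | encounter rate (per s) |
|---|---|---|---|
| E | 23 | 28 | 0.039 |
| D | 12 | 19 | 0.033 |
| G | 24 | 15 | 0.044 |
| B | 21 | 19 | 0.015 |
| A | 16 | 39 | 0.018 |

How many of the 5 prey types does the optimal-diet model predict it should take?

3

Profitabilities (E/h, kJ/s): G 1.6, B 1.11, E 0.821, D 0.632, A 0.41. Add prey in this order while the next type's profitability exceeds the intake rate on those already taken.
Rate on top 1: 0.6361. B: 1.11 > 0.6361 → include.
Rate on top 2: 0.7049. E: 0.821 > 0.7049 → include.
Rate on top 3: 0.7468. D: 0.632 < 0.7468 → exclude; stop.
Optimal diet: G, B, E — 3 of 5 types.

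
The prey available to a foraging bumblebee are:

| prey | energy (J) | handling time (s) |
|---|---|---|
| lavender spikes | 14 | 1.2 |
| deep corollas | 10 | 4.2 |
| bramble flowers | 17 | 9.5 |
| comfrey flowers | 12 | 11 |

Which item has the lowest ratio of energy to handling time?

Profitability E/h (J/s): lavender spikes = 14/1.2 = 11.7, deep corollas = 10/4.2 = 2.38, bramble flowers = 17/9.5 = 1.79, comfrey flowers = 12/11 = 1.09.
Ranked: lavender spikes > deep corollas > bramble flowers > comfrey flowers.

comfrey flowers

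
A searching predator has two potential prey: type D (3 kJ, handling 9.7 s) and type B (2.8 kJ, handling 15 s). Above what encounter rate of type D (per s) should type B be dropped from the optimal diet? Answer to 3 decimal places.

0.157 per s

The zero-one rule: include type B iff E₂/h₂ > λE₁/(1+λh₁). Equality gives the switch point.
λE₁h₂ = E₂ + λE₂h₁ ⇒ λ = E₂/(E₁h₂ − E₂h₁) = 2.8/(45 − 27.16) = 0.157 per s.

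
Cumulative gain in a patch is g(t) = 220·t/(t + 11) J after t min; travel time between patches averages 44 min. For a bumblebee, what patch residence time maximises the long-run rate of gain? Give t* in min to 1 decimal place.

By the marginal value theorem, leave when the instantaneous gain rate g'(t) equals the habitat-wide average g(t)/(T + t).
g'(t) = 220·11/(t + 11)². Setting 220·11/(t+11)² = 220t/[(t+11)(44+t)] gives 11(44+t) = t(t+11), so t² = 11×44 = 484.
t* = √484 = 22 min.

22.0 min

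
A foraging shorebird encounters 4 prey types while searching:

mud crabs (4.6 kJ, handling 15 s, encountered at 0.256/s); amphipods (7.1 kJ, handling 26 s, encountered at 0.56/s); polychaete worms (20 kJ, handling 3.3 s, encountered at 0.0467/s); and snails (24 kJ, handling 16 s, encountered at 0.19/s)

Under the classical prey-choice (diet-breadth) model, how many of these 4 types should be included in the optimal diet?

2

E/h in descending order: polychaete worms 6.06, snails 1.5, mud crabs 0.307, amphipods 0.273 kJ/s. The optimal diet is the largest prefix of this list for which every included type satisfies E_i/h_i > R on the types above it.
Rate on top 1: 0.8093. snails: 1.5 > 0.8093 → include.
Rate on top 2: 1.31. mud crabs: 0.307 < 1.31 → exclude; stop.
Optimal diet: polychaete worms, snails — 2 of 4 types.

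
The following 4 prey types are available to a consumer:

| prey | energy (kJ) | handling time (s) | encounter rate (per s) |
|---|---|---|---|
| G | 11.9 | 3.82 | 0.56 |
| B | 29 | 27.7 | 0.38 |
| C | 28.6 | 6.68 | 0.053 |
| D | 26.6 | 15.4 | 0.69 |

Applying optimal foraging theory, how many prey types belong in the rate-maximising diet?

E/h in descending order: C 4.28, G 3.12, D 1.73, B 1.05 kJ/s. The optimal diet is the largest prefix of this list for which every included type satisfies E_i/h_i > R on the types above it.
Rate on top 1: 1.119. G: 3.12 > 1.119 → include.
Rate on top 2: 2.342. D: 1.73 < 2.342 → exclude; stop.
Optimal diet: C, G — 2 of 4 types.

2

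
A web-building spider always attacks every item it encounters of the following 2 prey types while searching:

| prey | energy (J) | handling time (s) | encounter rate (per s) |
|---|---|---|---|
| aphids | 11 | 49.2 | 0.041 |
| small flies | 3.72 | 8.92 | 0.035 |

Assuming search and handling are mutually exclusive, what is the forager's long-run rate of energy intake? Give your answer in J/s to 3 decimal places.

Energy encountered per unit search time: 0.041×11 + 0.035×3.72 = 0.5812 J/s.
Handling time per unit search time: 0.041×49.2 + 0.035×8.92 = 2.329.
Rate = 0.5812/(1 + 2.329) = 0.1746 J/s.

0.175 J/s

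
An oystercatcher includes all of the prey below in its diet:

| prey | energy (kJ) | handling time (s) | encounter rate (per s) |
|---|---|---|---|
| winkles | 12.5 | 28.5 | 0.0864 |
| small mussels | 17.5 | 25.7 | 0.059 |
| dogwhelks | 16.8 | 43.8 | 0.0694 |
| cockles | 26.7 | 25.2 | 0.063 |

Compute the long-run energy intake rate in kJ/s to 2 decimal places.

0.52 kJ/s

Energy encountered per unit search time: 0.0864×12.5 + 0.059×17.5 + 0.0694×16.8 + 0.063×26.7 = 4.961 kJ/s.
Handling time per unit search time: 0.0864×28.5 + 0.059×25.7 + 0.0694×43.8 + 0.063×25.2 = 8.606.
Rate = 4.961/(1 + 8.606) = 0.5164 kJ/s.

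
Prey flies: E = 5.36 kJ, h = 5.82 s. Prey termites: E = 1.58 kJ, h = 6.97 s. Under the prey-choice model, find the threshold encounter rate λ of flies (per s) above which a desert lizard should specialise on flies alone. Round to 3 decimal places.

0.056 per s

The zero-one rule: include termites iff E₂/h₂ > λE₁/(1+λh₁). Equality gives the switch point.
λE₁h₂ = E₂ + λE₂h₁ ⇒ λ = E₂/(E₁h₂ − E₂h₁) = 1.58/(37.36 − 9.196) = 0.0561 per s.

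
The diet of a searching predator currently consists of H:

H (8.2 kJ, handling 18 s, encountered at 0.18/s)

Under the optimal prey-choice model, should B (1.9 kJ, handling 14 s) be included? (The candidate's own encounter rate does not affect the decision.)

Current rate: (0.18×8.2)/(1 + 0.18×18) = 0.3481 kJ/s.
B: E/h = 1.9/14 = 0.1357 kJ/s.
Since 0.1357 < R, time spent handling B is better spent searching.

No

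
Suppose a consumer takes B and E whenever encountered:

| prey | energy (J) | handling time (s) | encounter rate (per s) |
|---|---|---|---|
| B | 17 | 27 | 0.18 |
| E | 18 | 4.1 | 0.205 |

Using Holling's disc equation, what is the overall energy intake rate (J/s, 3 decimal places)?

R = (0.18×17 + 0.205×18) / (1 + 0.18×27 + 0.205×4.1) = 6.75/6.7 = 1.007 J/s.

1.007 J/s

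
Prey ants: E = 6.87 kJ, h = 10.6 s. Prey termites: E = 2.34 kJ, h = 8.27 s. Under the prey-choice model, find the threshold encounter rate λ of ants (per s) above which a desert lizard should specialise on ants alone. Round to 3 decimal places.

0.073 per s

At the threshold, the rate on ants alone equals the profitability of termites: λ·6.87/(1 + λ·10.6) = 2.34/8.27 = 0.283.
Rearranging, λ(6.87 − 0.283×10.6) = 0.283, so λ = 0.283/3.871 = 0.0731 per s.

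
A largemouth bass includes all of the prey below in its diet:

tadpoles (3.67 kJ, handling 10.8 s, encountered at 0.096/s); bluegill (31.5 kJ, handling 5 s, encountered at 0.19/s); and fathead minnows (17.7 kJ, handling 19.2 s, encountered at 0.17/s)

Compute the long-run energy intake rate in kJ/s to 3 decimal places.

R = Σλ_iE_i / (1 + Σλ_ih_i)
Numerator: 0.096×3.67 + 0.19×31.5 + 0.17×17.7 = 9.346
Denominator: 1 + 0.096×10.8 + 0.19×5 + 0.17×19.2 = 6.251
R = 9.346/6.251 = 1.495 kJ/s

1.495 kJ/s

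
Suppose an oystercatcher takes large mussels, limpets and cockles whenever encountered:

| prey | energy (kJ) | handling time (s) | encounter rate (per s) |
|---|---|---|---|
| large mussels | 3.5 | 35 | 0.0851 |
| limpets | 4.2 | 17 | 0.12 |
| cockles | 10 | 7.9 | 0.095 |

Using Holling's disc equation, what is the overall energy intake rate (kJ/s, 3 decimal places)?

0.259 kJ/s

R = Σλ_iE_i / (1 + Σλ_ih_i)
Numerator: 0.0851×3.5 + 0.12×4.2 + 0.095×10 = 1.752
Denominator: 1 + 0.0851×35 + 0.12×17 + 0.095×7.9 = 6.769
R = 1.752/6.769 = 0.2588 kJ/s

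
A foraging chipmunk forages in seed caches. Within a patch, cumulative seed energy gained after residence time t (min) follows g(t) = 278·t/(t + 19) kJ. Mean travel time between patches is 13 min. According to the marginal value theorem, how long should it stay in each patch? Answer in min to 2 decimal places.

Maximise g(t)/(T+t): set derivative to zero → g'(t)(T+t) = g(t).
g'(t) = 278·19/(t + 19)². Setting 278·19/(t+19)² = 278t/[(t+19)(13+t)] gives 19(13+t) = t(t+19), so t² = 19×13 = 247.
t* = √247 = 15.72 min.

15.72 min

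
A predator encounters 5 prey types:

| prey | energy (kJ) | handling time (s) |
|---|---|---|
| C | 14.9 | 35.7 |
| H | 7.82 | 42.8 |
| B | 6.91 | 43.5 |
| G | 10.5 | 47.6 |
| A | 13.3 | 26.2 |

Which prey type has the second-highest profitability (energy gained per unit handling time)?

Profitability E/h (kJ/s): C = 14.9/35.7 = 0.417, H = 7.82/42.8 = 0.183, B = 6.91/43.5 = 0.159, G = 10.5/47.6 = 0.221, A = 13.3/26.2 = 0.508.
Ranked: A > C > G > H > B.

C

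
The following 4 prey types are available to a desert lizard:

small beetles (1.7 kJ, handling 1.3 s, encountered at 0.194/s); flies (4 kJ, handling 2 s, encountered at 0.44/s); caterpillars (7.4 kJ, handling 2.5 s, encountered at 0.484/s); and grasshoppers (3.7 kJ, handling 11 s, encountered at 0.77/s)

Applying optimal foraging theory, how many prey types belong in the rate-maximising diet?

E/h in descending order: caterpillars 2.96, flies 2, small beetles 1.31, grasshoppers 0.336 kJ/s. The optimal diet is the largest prefix of this list for which every included type satisfies E_i/h_i > R on the types above it.
Rate on top 1: 1.621. flies: 2 > 1.621 → include.
Rate on top 2: 1.729. small beetles: 1.31 < 1.729 → exclude; stop.
Optimal diet: caterpillars, flies — 2 of 4 types.

2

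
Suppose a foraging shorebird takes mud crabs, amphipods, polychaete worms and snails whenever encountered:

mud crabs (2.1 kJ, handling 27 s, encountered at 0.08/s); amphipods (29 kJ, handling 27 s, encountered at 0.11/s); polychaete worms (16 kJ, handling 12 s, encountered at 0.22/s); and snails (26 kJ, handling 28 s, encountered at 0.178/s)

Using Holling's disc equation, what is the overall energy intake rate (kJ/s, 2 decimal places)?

0.84 kJ/s

R = Σλ_iE_i / (1 + Σλ_ih_i)
Numerator: 0.08×2.1 + 0.11×29 + 0.22×16 + 0.178×26 = 11.51
Denominator: 1 + 0.08×27 + 0.11×27 + 0.22×12 + 0.178×28 = 13.75
R = 11.51/13.75 = 0.8366 kJ/s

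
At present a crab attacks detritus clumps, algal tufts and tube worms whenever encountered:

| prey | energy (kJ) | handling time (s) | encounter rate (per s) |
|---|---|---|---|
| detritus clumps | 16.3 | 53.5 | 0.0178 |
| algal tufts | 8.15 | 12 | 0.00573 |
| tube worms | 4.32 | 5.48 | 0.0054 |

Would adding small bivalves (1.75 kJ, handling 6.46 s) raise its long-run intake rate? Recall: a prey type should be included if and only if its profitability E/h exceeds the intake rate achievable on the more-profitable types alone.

Yes

Intake rate on the current diet: R = (0.0178×16.3 + 0.00573×8.15 + 0.0054×4.32) / (1 + 0.0178×53.5 + 0.00573×12 + 0.0054×5.48) = 0.3602/2.051 = 0.1756 kJ/s.
small bivalves: E/h = 1.75/6.46 = 0.2709 kJ/s.
Since 0.2709 > R, including small bivalves increases the long-run rate.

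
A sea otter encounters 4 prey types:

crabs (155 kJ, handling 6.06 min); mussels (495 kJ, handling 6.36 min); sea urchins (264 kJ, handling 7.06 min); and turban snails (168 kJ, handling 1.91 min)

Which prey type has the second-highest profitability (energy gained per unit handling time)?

mussels

Profitability E/h (kJ/min): crabs = 155/6.06 = 25.6, mussels = 495/6.36 = 77.8, sea urchins = 264/7.06 = 37.4, turban snails = 168/1.91 = 88.
Ranked: turban snails > mussels > sea urchins > crabs.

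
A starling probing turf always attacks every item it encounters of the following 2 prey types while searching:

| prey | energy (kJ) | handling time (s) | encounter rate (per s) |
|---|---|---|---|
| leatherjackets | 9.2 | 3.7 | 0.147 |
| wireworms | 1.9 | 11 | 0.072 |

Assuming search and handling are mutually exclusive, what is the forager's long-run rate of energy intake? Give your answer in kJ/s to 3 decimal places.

Energy encountered per unit search time: 0.147×9.2 + 0.072×1.9 = 1.489 kJ/s.
Handling time per unit search time: 0.147×3.7 + 0.072×11 = 1.336.
Rate = 1.489/(1 + 1.336) = 0.6375 kJ/s.

0.638 kJ/s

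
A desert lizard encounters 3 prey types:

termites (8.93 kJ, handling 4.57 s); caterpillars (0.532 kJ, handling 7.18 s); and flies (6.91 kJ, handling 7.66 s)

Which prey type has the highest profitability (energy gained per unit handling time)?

Profitability E/h (kJ/s): termites = 8.93/4.57 = 1.95, caterpillars = 0.532/7.18 = 0.0741, flies = 6.91/7.66 = 0.902.
Ranked: termites > flies > caterpillars.

termites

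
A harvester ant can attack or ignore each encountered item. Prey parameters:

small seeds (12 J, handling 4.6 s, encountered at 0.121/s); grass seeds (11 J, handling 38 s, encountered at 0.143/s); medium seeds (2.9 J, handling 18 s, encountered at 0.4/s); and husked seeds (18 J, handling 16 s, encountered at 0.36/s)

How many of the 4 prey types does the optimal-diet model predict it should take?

Rank by E/h (J/s): small seeds 2.61, husked seeds 1.12, grass seeds 0.289, medium seeds 0.161. Include each in turn until the next type's E/h falls below the running intake rate.
Rate on top 1: 0.9328. husked seeds: 1.12 > 0.9328 → include.
Rate on top 2: 1.084. grass seeds: 0.289 < 1.084 → exclude; stop.
Optimal diet: small seeds, husked seeds — 2 of 4 types.

2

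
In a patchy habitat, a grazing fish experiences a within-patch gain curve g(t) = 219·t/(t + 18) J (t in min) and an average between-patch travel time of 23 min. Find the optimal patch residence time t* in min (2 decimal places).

20.35 min

By the marginal value theorem, leave when the instantaneous gain rate g'(t) equals the habitat-wide average g(t)/(T + t).
g'(t) = 219·18/(t + 18)². Setting 219·18/(t+18)² = 219t/[(t+18)(23+t)] gives 18(23+t) = t(t+18), so t² = 18×23 = 414.
t* = √414 = 20.35 min.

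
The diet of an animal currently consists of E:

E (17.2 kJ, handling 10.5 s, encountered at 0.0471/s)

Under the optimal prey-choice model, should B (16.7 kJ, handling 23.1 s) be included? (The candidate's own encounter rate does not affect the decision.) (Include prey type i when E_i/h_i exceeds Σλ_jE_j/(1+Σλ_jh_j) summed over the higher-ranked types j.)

Yes

On E alone, R = ΣλE/(1+Σλh) = 0.8101/1.495 = 0.542 kJ/s.
B: E/h = 16.7/23.1 = 0.7229 kJ/s.
Since 0.7229 > R, including B increases the long-run rate.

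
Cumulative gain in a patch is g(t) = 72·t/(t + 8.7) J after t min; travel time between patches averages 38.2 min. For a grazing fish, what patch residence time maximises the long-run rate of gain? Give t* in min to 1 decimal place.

Optimal t* satisfies g'(t*) = g(t*)/(T + t*).
g'(t) = 72·8.7/(t + 8.7)². Setting 72·8.7/(t+8.7)² = 72t/[(t+8.7)(38.2+t)] gives 8.7(38.2+t) = t(t+8.7), so t² = 8.7×38.2 = 332.3.
t* = √332.3 = 18.23 min.

18.2 min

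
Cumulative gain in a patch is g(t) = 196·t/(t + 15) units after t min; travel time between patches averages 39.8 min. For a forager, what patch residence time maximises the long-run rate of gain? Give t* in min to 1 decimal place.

24.4 min

By the marginal value theorem, leave when the instantaneous gain rate g'(t) equals the habitat-wide average g(t)/(T + t).
g'(t) = 196·15/(t + 15)². Setting 196·15/(t+15)² = 196t/[(t+15)(39.8+t)] gives 15(39.8+t) = t(t+15), so t² = 15×39.8 = 597.
t* = √597 = 24.43 min.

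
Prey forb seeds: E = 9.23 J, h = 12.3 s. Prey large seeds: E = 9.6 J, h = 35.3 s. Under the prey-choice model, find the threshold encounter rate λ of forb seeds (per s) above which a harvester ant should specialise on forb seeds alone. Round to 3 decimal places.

The zero-one rule: include large seeds iff E₂/h₂ > λE₁/(1+λh₁). Equality gives the switch point.
λE₁h₂ = E₂ + λE₂h₁ ⇒ λ = E₂/(E₁h₂ − E₂h₁) = 9.6/(325.8 − 118.1) = 0.04621 per s.

0.046 per s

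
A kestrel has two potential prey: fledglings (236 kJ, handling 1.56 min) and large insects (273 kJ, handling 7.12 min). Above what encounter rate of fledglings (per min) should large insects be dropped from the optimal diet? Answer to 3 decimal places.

0.218 per min

Drop large insects once their profitability E₂/h₂ falls below the rate achievable on fledglings alone: E₂/h₂ = λE₁/(1 + λh₁).
Solve for λ: λE₁h₂ = E₂(1 + λh₁) → λ(E₁h₂ − E₂h₁) = E₂ → λ = E₂/(E₁h₂ − E₂h₁).
λ = 273/(236×7.12 − 273×1.56) = 273/1254 = 0.2176 per min.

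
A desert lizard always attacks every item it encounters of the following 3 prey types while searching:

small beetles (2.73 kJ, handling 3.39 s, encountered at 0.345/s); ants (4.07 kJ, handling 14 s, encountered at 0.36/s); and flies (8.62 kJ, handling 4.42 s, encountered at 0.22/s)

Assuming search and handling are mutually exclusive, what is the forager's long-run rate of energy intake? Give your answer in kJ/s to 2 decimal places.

0.53 kJ/s

R = Σλ_iE_i / (1 + Σλ_ih_i)
Numerator: 0.345×2.73 + 0.36×4.07 + 0.22×8.62 = 4.303
Denominator: 1 + 0.345×3.39 + 0.36×14 + 0.22×4.42 = 8.182
R = 4.303/8.182 = 0.526 kJ/s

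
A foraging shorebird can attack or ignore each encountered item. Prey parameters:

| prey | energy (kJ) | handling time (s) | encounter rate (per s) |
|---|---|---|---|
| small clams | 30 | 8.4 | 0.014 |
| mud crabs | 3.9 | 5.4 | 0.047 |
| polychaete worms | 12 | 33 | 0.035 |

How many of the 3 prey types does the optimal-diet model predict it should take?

2

E/h in descending order: small clams 3.57, mud crabs 0.722, polychaete worms 0.364 kJ/s. The optimal diet is the largest prefix of this list for which every included type satisfies E_i/h_i > R on the types above it.
Rate on top 1: 0.3758. mud crabs: 0.722 > 0.3758 → include.
Rate on top 2: 0.4399. polychaete worms: 0.364 < 0.4399 → exclude; stop.
Optimal diet: small clams, mud crabs — 2 of 3 types.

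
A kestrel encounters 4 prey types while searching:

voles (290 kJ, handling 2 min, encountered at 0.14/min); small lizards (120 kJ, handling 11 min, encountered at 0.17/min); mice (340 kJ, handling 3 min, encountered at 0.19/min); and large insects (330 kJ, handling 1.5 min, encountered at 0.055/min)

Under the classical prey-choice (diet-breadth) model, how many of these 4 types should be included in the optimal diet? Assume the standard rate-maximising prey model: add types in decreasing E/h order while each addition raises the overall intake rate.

3

Profitabilities (E/h, kJ/min): large insects 220, voles 145, mice 113, small lizards 10.9. Add prey in this order while the next type's profitability exceeds the intake rate on those already taken.
Rate on top 1: 16.77. voles: 145 > 16.77 → include.
Rate on top 2: 43.12. mice: 113 > 43.12 → include.
Rate on top 3: 63.83. small lizards: 10.9 < 63.83 → exclude; stop.
Optimal diet: large insects, voles, mice — 3 of 4 types.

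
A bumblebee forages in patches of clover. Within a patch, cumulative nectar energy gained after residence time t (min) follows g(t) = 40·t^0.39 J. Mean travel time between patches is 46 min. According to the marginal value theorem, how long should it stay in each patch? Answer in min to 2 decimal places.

29.41 min

Optimal t* satisfies g'(t*) = g(t*)/(T + t*).
g'(t) = 0.39·40·t^-0.61. Setting 0.39·40·t^-0.61 = 40·t^0.39/(46+t) gives 0.39(46+t) = t, so 0.61·t = 0.39×46.
t* = 0.39×46/0.61 = 29.41 min.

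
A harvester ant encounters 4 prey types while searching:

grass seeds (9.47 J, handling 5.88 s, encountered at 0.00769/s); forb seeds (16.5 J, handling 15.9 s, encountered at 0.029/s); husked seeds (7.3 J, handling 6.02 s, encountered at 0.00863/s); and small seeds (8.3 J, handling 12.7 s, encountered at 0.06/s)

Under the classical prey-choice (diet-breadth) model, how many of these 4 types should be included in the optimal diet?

4

E/h in descending order: grass seeds 1.61, husked seeds 1.21, forb seeds 1.04, small seeds 0.654 J/s. The optimal diet is the largest prefix of this list for which every included type satisfies E_i/h_i > R on the types above it.
Rate on top 1: 0.06967. husked seeds: 1.21 > 0.06967 → include.
Rate on top 2: 0.1238. forb seeds: 1.04 > 0.1238 → include.
Rate on top 3: 0.3942. small seeds: 0.654 > 0.3942 → include.
Optimal diet: grass seeds, husked seeds, forb seeds, small seeds — 4 of 4 types.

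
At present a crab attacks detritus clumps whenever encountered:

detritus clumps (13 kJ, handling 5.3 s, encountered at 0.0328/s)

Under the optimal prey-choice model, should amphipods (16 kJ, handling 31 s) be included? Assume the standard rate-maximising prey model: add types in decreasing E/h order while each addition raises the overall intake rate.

Yes

On detritus clumps alone, R = ΣλE/(1+Σλh) = 0.4264/1.174 = 0.3633 kJ/s.
amphipods: E/h = 16/31 = 0.5161 kJ/s.
0.5161 > 0.3633, so adding amphipods raises the average — include it.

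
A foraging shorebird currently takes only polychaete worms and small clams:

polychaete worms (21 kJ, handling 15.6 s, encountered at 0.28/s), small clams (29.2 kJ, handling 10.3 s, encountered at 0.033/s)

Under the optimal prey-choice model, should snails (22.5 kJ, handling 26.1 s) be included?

Current rate: (0.28×21 + 0.033×29.2)/(1 + 0.28×15.6 + 0.033×10.3) = 1.199 kJ/s.
Profitability of snails: 22.5/26.1 = 0.8621 kJ/s.
0.8621 < 1.199, so adding snails would lower the average — exclude it.

No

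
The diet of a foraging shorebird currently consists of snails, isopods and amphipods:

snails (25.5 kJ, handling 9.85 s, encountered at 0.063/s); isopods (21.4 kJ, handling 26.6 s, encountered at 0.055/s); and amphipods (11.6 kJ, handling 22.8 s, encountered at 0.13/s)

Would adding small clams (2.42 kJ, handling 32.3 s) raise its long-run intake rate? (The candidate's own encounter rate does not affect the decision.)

No

Current rate: (0.063×25.5 + 0.055×21.4 + 0.13×11.6)/(1 + 0.063×9.85 + 0.055×26.6 + 0.13×22.8) = 0.7096 kJ/s.
Profitability of small clams: 2.42/32.3 = 0.07492 kJ/s.
0.07492 < 0.7096, so adding small clams would lower the average — exclude it.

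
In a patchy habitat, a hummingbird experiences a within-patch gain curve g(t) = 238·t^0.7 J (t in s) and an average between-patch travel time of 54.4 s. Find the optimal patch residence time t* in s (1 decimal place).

Optimal t* satisfies g'(t*) = g(t*)/(T + t*).
g'(t) = 0.7·238·t^-0.3. Setting 0.7·238·t^-0.3 = 238·t^0.7/(54.4+t) gives 0.7(54.4+t) = t, so 0.30·t = 0.7×54.4.
t* = 0.7×54.4/0.30 = 126.9 s.

126.9 s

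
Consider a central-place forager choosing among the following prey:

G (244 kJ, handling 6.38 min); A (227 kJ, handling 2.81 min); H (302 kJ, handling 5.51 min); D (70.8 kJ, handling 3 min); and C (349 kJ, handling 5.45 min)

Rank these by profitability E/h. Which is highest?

Profitability E/h (kJ/min): G = 244/6.38 = 38.2, A = 227/2.81 = 80.8, H = 302/5.51 = 54.8, D = 70.8/3 = 23.6, C = 349/5.45 = 64.
Ranked: A > C > H > G > D.

A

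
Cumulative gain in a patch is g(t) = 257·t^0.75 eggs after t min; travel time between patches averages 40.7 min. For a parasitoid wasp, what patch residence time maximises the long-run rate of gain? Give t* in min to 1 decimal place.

Maximise g(t)/(T+t): set derivative to zero → g'(t)(T+t) = g(t).
g'(t) = 0.75·257·t^-0.25. Setting 0.75·257·t^-0.25 = 257·t^0.75/(40.7+t) gives 0.75(40.7+t) = t, so 0.25·t = 0.75×40.7.
t* = 0.75×40.7/0.25 = 122.1 min.

122.1 min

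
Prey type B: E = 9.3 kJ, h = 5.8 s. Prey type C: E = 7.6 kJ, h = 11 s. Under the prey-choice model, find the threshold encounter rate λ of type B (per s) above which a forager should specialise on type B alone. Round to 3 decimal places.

The zero-one rule: include type C iff E₂/h₂ > λE₁/(1+λh₁). Equality gives the switch point.
λE₁h₂ = E₂ + λE₂h₁ ⇒ λ = E₂/(E₁h₂ − E₂h₁) = 7.6/(102.3 − 44.08) = 0.1305 per s.

0.131 per s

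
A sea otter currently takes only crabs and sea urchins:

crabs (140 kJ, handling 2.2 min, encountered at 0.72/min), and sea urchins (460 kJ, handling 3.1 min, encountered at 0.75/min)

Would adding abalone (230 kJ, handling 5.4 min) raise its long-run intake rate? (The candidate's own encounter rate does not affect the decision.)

On crabs and sea urchins alone, R = ΣλE/(1+Σλh) = 445.8/4.909 = 90.81 kJ/min.
abalone: E/h = 230/5.4 = 42.59 kJ/min.
42.59 < 90.81, so adding abalone would lower the average — exclude it.

No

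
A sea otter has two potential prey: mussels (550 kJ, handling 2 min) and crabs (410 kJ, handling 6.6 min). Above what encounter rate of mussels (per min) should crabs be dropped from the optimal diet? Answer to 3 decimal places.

The zero-one rule: include crabs iff E₂/h₂ > λE₁/(1+λh₁). Equality gives the switch point.
λE₁h₂ = E₂ + λE₂h₁ ⇒ λ = E₂/(E₁h₂ − E₂h₁) = 410/(3630 − 820) = 0.1459 per min.

0.146 per min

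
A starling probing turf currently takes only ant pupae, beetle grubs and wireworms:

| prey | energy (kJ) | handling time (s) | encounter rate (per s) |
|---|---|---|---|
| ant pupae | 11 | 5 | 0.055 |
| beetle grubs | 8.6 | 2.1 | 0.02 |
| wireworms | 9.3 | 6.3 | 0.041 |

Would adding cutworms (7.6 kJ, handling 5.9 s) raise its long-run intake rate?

Yes

Intake rate on the current diet: R = (0.055×11 + 0.02×8.6 + 0.041×9.3) / (1 + 0.055×5 + 0.02×2.1 + 0.041×6.3) = 1.158/1.575 = 0.7353 kJ/s.
Profitability of cutworms: 7.6/5.9 = 1.288 kJ/s.
1.288 > 0.7353, so adding cutworms raises the average — include it.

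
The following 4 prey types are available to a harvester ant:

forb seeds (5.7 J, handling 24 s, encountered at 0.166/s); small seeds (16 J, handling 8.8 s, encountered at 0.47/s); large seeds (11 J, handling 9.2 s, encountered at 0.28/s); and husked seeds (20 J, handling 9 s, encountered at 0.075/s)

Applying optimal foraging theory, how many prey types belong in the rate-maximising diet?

Profitabilities (E/h, J/s): husked seeds 2.22, small seeds 1.82, large seeds 1.2, forb seeds 0.238. Add prey in this order while the next type's profitability exceeds the intake rate on those already taken.
Rate on top 1: 0.8955. small seeds: 1.82 > 0.8955 → include.
Rate on top 2: 1.552. large seeds: 1.2 < 1.552 → exclude; stop.
Optimal diet: husked seeds, small seeds — 2 of 4 types.

2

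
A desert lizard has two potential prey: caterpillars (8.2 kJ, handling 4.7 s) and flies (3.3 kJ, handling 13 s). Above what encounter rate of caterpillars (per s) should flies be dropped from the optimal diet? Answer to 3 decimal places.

The zero-one rule: include flies iff E₂/h₂ > λE₁/(1+λh₁). Equality gives the switch point.
λE₁h₂ = E₂ + λE₂h₁ ⇒ λ = E₂/(E₁h₂ − E₂h₁) = 3.3/(106.6 − 15.51) = 0.03623 per s.

0.036 per s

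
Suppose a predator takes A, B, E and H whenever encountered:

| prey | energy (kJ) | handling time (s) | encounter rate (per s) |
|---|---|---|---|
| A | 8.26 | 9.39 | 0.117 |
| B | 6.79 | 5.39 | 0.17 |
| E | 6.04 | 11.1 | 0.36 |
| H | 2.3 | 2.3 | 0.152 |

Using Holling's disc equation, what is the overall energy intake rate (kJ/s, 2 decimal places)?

Energy encountered per unit search time: 0.117×8.26 + 0.17×6.79 + 0.36×6.04 + 0.152×2.3 = 4.645 kJ/s.
Handling time per unit search time: 0.117×9.39 + 0.17×5.39 + 0.36×11.1 + 0.152×2.3 = 6.361.
Rate = 4.645/(1 + 6.361) = 0.631 kJ/s.

0.63 kJ/s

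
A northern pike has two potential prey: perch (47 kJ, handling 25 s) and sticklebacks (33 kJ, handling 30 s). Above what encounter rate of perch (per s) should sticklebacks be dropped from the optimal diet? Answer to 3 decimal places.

0.056 per s

At the threshold, the rate on perch alone equals the profitability of sticklebacks: λ·47/(1 + λ·25) = 33/30 = 1.1.
Rearranging, λ(47 − 1.1×25) = 1.1, so λ = 1.1/19.5 = 0.05641 per s.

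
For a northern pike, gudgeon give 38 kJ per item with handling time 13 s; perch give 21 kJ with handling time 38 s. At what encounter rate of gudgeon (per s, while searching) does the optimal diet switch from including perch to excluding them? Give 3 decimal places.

The zero-one rule: include perch iff E₂/h₂ > λE₁/(1+λh₁). Equality gives the switch point.
λE₁h₂ = E₂ + λE₂h₁ ⇒ λ = E₂/(E₁h₂ − E₂h₁) = 21/(1444 − 273) = 0.01793 per s.

0.018 per s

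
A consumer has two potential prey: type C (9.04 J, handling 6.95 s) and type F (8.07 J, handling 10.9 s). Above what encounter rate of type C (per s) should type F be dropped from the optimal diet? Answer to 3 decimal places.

0.190 per s

At the threshold, the rate on type C alone equals the profitability of type F: λ·9.04/(1 + λ·6.95) = 8.07/10.9 = 0.7404.
Rearranging, λ(9.04 − 0.7404×6.95) = 0.7404, so λ = 0.7404/3.894 = 0.1901 per s.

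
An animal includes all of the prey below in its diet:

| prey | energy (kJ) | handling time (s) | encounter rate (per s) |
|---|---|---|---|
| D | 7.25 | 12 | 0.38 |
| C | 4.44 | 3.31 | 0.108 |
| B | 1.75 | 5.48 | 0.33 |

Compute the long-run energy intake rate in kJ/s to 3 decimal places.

R = Σλ_iE_i / (1 + Σλ_ih_i)
Numerator: 0.38×7.25 + 0.108×4.44 + 0.33×1.75 = 3.812
Denominator: 1 + 0.38×12 + 0.108×3.31 + 0.33×5.48 = 7.726
R = 3.812/7.726 = 0.4934 kJ/s

0.493 kJ/s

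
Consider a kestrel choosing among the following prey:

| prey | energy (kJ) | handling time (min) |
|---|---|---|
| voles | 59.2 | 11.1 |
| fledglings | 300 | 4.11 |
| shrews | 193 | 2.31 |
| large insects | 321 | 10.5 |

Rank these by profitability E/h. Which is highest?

shrews

In descending order of E/h:
shrews: 193/2.31 = 83.5 kJ/min
fledglings: 300/4.11 = 73 kJ/min
large insects: 321/10.5 = 30.6 kJ/min
voles: 59.2/11.1 = 5.33 kJ/min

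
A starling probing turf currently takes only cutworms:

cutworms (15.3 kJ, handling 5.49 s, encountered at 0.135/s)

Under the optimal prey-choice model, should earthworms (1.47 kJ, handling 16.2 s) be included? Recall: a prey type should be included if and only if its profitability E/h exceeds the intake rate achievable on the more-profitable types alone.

On cutworms alone, R = ΣλE/(1+Σλh) = 2.066/1.741 = 1.186 kJ/s.
earthworms: E/h = 1.47/16.2 = 0.09074 kJ/s.
Since 0.09074 < R, time spent handling earthworms is better spent searching.

No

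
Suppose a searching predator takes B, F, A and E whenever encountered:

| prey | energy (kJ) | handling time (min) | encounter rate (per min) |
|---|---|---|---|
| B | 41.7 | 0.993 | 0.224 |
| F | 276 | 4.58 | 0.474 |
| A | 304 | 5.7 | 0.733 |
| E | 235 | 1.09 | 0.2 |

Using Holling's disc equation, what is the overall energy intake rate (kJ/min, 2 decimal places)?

Energy encountered per unit search time: 0.224×41.7 + 0.474×276 + 0.733×304 + 0.2×235 = 410 kJ/min.
Handling time per unit search time: 0.224×0.993 + 0.474×4.58 + 0.733×5.7 + 0.2×1.09 = 6.789.
Rate = 410/(1 + 6.789) = 52.63 kJ/min.

52.63 kJ/min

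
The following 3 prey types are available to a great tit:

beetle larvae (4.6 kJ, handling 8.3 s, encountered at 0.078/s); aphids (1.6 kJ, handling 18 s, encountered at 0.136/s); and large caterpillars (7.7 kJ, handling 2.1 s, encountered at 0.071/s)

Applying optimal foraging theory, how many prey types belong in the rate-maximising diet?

2

Rank by E/h (kJ/s): large caterpillars 3.67, beetle larvae 0.554, aphids 0.0889. Include each in turn until the next type's E/h falls below the running intake rate.
Rate on top 1: 0.4758. beetle larvae: 0.554 > 0.4758 → include.
Rate on top 2: 0.504. aphids: 0.0889 < 0.504 → exclude; stop.
Optimal diet: large caterpillars, beetle larvae — 2 of 3 types.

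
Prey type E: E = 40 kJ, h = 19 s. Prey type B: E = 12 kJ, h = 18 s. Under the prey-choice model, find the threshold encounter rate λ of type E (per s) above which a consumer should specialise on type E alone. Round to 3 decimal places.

0.024 per s

Drop type B once their profitability E₂/h₂ falls below the rate achievable on type E alone: E₂/h₂ = λE₁/(1 + λh₁).
Solve for λ: λE₁h₂ = E₂(1 + λh₁) → λ(E₁h₂ − E₂h₁) = E₂ → λ = E₂/(E₁h₂ − E₂h₁).
λ = 12/(40×18 − 12×19) = 12/492 = 0.02439 per s.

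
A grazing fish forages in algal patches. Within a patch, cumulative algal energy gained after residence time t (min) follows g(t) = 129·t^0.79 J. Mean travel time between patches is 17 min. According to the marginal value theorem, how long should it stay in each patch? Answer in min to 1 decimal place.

64.0 min

Maximise g(t)/(T+t): set derivative to zero → g'(t)(T+t) = g(t).
g'(t) = 0.79·129·t^-0.21. Setting 0.79·129·t^-0.21 = 129·t^0.79/(17+t) gives 0.79(17+t) = t, so 0.21·t = 0.79×17.
t* = 0.79×17/0.21 = 63.95 min.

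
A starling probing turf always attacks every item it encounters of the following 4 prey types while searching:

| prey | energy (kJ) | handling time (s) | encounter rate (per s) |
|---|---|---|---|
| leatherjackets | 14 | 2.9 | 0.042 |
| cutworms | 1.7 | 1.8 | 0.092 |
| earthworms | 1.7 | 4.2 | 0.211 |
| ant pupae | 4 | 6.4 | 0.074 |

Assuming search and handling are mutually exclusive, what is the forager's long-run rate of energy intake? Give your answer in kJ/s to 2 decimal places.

0.53 kJ/s

Energy encountered per unit search time: 0.042×14 + 0.092×1.7 + 0.211×1.7 + 0.074×4 = 1.399 kJ/s.
Handling time per unit search time: 0.042×2.9 + 0.092×1.8 + 0.211×4.2 + 0.074×6.4 = 1.647.
Rate = 1.399/(1 + 1.647) = 0.5285 kJ/s.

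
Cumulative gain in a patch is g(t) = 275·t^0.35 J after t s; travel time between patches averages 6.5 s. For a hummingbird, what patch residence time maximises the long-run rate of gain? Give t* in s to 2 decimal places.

Optimal t* satisfies g'(t*) = g(t*)/(T + t*).
g'(t) = 0.35·275·t^-0.65. Setting 0.35·275·t^-0.65 = 275·t^0.35/(6.5+t) gives 0.35(6.5+t) = t, so 0.65·t = 0.35×6.5.
t* = 0.35×6.5/0.65 = 3.5 s.

3.50 s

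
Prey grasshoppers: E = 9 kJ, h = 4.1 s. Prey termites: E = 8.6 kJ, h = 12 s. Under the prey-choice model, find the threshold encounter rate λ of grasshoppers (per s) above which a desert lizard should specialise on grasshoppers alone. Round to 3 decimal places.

Drop termites once their profitability E₂/h₂ falls below the rate achievable on grasshoppers alone: E₂/h₂ = λE₁/(1 + λh₁).
Solve for λ: λE₁h₂ = E₂(1 + λh₁) → λ(E₁h₂ − E₂h₁) = E₂ → λ = E₂/(E₁h₂ − E₂h₁).
λ = 8.6/(9×12 − 8.6×4.1) = 8.6/72.74 = 0.1182 per s.

0.118 per s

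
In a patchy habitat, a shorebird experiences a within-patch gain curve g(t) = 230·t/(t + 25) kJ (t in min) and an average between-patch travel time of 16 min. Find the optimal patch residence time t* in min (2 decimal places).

Optimal t* satisfies g'(t*) = g(t*)/(T + t*).
g'(t) = 230·25/(t + 25)². Setting 230·25/(t+25)² = 230t/[(t+25)(16+t)] gives 25(16+t) = t(t+25), so t² = 25×16 = 400.
t* = √400 = 20 min.

20.00 min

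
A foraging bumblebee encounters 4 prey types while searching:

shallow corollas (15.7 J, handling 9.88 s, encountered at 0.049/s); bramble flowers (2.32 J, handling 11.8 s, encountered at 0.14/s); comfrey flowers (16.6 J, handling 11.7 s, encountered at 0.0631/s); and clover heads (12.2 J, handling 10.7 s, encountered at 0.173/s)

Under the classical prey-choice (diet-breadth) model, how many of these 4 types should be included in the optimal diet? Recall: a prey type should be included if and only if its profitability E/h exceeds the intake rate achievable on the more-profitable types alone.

3

E/h in descending order: shallow corollas 1.59, comfrey flowers 1.42, clover heads 1.14, bramble flowers 0.197 J/s. The optimal diet is the largest prefix of this list for which every included type satisfies E_i/h_i > R on the types above it.
Rate on top 1: 0.5184. comfrey flowers: 1.42 > 0.5184 → include.
Rate on top 2: 0.8175. clover heads: 1.14 > 0.8175 → include.
Rate on top 3: 0.9641. bramble flowers: 0.197 < 0.9641 → exclude; stop.
Optimal diet: shallow corollas, comfrey flowers, clover heads — 3 of 4 types.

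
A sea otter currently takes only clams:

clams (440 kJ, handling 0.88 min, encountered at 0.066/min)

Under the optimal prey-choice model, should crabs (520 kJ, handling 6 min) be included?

On clams alone, R = ΣλE/(1+Σλh) = 29.04/1.058 = 27.45 kJ/min.
Profitability of crabs: 520/6 = 86.67 kJ/min.
Since 86.67 > R, including crabs increases the long-run rate.

Yes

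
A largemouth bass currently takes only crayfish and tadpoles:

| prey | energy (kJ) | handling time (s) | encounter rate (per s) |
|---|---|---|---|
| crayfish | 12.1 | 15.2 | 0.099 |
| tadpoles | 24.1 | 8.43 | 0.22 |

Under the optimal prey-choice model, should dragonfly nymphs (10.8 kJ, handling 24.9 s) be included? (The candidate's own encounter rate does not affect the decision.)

No

Current rate: (0.099×12.1 + 0.22×24.1)/(1 + 0.099×15.2 + 0.22×8.43) = 1.491 kJ/s.
dragonfly nymphs: E/h = 10.8/24.9 = 0.4337 kJ/s.
0.4337 < 1.491, so adding dragonfly nymphs would lower the average — exclude it.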